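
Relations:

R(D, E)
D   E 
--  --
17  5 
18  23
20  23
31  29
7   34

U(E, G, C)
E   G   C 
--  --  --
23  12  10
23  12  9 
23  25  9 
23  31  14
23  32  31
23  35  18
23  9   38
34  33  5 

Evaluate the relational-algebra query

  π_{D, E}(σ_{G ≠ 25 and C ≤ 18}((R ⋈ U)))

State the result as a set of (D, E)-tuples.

{(18, 23), (20, 23), (7, 34)}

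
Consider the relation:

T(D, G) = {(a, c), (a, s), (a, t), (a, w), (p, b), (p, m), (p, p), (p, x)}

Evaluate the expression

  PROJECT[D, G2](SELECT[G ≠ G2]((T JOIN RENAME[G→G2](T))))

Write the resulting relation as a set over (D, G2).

{(a, c), (a, s), (a, t), (a, w), (p, b), (p, m), (p, p), (p, x)}

ρ[G→G2]: schema becomes (D, G2); tuples unchanged.
Joining T and RENAME[G→G2](T) on D yields {(a, c, c), (a, c, s), (a, c, t), (a, c, w), (a, s, c), (a, s, s), (a, s, t), (a, s, w), (a, t, c), (a, t, s), (a, t, t), (a, t, w), (a, w, c), (a, w, s), (a, w, t), (a, w, w), (p, b, b), (p, b, m), (p, b, p), (p, b, x), (p, m, b), (p, m, m), (p, m, p), (p, m, x), (p, p, b), (p, p, m), (p, p, p), (p, p, x), (p, x, b), (p, x, m), (p, x, p), (p, x, x)}.
Filtering on G ≠ G2 leaves {(a, c, s), (a, c, t), (a, c, w), (a, s, c), (a, s, t), (a, s, w), (a, t, c), (a, t, s), (a, t, w), (a, w, c), (a, w, s), (a, w, t), (p, b, m), (p, b, p), (p, b, x), (p, m, b), (p, m, p), (p, m, x), (p, p, b), (p, p, m), (p, p, x), (p, x, b), (p, x, m), (p, x, p)}.
Projecting to D, G2 (16 duplicate(s) eliminated): {(a, c), (a, s), (a, t), (a, w), (p, b), (p, m), (p, p), (p, x)}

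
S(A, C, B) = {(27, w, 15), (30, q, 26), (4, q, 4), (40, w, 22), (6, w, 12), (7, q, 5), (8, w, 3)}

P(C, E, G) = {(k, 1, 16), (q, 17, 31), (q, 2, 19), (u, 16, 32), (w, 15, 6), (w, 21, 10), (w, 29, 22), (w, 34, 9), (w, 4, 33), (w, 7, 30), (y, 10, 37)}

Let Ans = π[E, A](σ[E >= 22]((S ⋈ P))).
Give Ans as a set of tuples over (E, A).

Joining S and P on C yields {(27, w, 15, 15, 6), (27, w, 15, 21, 10), (27, w, 15, 29, 22), (27, w, 15, 34, 9), (27, w, 15, 4, 33), (27, w, 15, 7, 30), (30, q, 26, 17, 31), (30, q, 26, 2, 19), (4, q, 4, 17, 31), (4, q, 4, 2, 19), (40, w, 22, 15, 6), (40, w, 22, 21, 10), (40, w, 22, 29, 22), (40, w, 22, 34, 9), (40, w, 22, 4, 33), (40, w, 22, 7, 30), (6, w, 12, 15, 6), (6, w, 12, 21, 10), (6, w, 12, 29, 22), (6, w, 12, 34, 9), (6, w, 12, 4, 33), (6, w, 12, 7, 30), (7, q, 5, 17, 31), (7, q, 5, 2, 19), (8, w, 3, 15, 6), (8, w, 3, 21, 10), (8, w, 3, 29, 22), (8, w, 3, 34, 9), (8, w, 3, 4, 33), (8, w, 3, 7, 30)}.
Filtering on E >= 22 leaves {(27, w, 15, 29, 22), (27, w, 15, 34, 9), (40, w, 22, 29, 22), (40, w, 22, 34, 9), (6, w, 12, 29, 22), (6, w, 12, 34, 9), (8, w, 3, 29, 22), (8, w, 3, 34, 9)}.
Projecting to E, A: {(29, 27), (29, 40), (29, 6), (29, 8), (34, 27), (34, 40), (34, 6), (34, 8)}

{(29, 27), (29, 40), (29, 6), (29, 8), (34, 27), (34, 40), (34, 6), (34, 8)}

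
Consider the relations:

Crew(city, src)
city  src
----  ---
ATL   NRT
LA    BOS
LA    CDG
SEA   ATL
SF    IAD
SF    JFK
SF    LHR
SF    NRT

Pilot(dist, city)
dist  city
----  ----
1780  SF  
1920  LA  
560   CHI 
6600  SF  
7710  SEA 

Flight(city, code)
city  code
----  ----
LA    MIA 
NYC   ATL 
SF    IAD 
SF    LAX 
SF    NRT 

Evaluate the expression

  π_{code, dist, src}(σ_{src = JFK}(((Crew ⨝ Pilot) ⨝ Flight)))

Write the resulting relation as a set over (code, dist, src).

Natural join on city: {(LA, BOS, 1920), (LA, CDG, 1920), (SEA, ATL, 7710), (SF, IAD, 1780), (SF, IAD, 6600), (SF, JFK, 1780), (SF, JFK, 6600), (SF, LHR, 1780), (SF, LHR, 6600), (SF, NRT, 1780), (SF, NRT, 6600)}
Natural join on city: {(LA, BOS, 1920, MIA), (LA, CDG, 1920, MIA), (SF, IAD, 1780, IAD), (SF, IAD, 1780, LAX), (SF, IAD, 1780, NRT), (SF, IAD, 6600, IAD), (SF, IAD, 6600, LAX), (SF, IAD, 6600, NRT), (SF, JFK, 1780, IAD), (SF, JFK, 1780, LAX), (SF, JFK, 1780, NRT), (SF, JFK, 6600, IAD), (SF, JFK, 6600, LAX), (SF, JFK, 6600, NRT), (SF, LHR, 1780, IAD), (SF, LHR, 1780, LAX), (SF, LHR, 1780, NRT), (SF, LHR, 6600, IAD), (SF, LHR, 6600, LAX), (SF, LHR, 6600, NRT), (SF, NRT, 1780, IAD), (SF, NRT, 1780, LAX), (SF, NRT, 1780, NRT), (SF, NRT, 6600, IAD), (SF, NRT, 6600, LAX), (SF, NRT, 6600, NRT)}
Apply σ_{src = JFK}; surviving tuples: {(SF, JFK, 1780, IAD), (SF, JFK, 1780, LAX), (SF, JFK, 1780, NRT), (SF, JFK, 6600, IAD), (SF, JFK, 6600, LAX), (SF, JFK, 6600, NRT)}
π[code, dist, src]: project onto (code, dist, src) → {(IAD, 1780, JFK), (IAD, 6600, JFK), (LAX, 1780, JFK), (LAX, 6600, JFK), (NRT, 1780, JFK), (NRT, 6600, JFK)}

{(IAD, 1780, JFK), (IAD, 6600, JFK), (LAX, 1780, JFK), (LAX, 6600, JFK), (NRT, 1780, JFK), (NRT, 6600, JFK)}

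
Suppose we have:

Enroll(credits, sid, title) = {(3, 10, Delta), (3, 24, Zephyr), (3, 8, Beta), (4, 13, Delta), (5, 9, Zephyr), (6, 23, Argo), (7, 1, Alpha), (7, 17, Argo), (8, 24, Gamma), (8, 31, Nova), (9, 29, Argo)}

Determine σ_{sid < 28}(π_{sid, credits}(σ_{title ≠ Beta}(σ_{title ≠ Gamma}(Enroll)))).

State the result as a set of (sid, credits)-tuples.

{(1, 7), (10, 3), (13, 4), (17, 7), (23, 6), (24, 3), (9, 5)}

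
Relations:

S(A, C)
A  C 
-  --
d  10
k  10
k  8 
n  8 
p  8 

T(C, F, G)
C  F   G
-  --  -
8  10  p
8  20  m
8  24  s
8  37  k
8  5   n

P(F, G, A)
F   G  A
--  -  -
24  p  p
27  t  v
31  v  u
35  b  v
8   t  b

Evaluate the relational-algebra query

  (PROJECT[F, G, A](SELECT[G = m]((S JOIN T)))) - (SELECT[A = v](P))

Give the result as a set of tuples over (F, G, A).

S ⋈ T (natural join on C): {(k, 8, 10, p), (k, 8, 20, m), (k, 8, 24, s), (k, 8, 37, k), (k, 8, 5, n), (n, 8, 10, p), (n, 8, 20, m), (n, 8, 24, s), (n, 8, 37, k), (n, 8, 5, n), (p, 8, 10, p), (p, 8, 20, m), (p, 8, 24, s), (p, 8, 37, k), (p, 8, 5, n)}
Selection G = m: {(k, 8, 20, m), (n, 8, 20, m), (p, 8, 20, m)}
Keep only column(s) F, G, A: {(20, m, k), (20, m, n), (20, m, p)}
Selection A = v: {(27, t, v), (35, b, v)}
Taking the difference: {(20, m, k), (20, m, n), (20, m, p)}

{(20, m, k), (20, m, n), (20, m, p)}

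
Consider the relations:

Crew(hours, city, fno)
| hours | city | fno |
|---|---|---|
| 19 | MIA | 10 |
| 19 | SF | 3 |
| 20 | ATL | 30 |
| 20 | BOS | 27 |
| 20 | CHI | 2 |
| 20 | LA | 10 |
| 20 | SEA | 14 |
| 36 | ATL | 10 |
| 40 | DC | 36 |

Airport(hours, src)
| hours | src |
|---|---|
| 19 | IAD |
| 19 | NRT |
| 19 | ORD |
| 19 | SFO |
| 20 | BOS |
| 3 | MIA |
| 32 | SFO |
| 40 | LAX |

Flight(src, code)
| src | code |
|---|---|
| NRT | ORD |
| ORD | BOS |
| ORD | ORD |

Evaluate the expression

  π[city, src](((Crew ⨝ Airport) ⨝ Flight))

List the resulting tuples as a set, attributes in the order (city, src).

{(MIA, NRT), (MIA, ORD), (SF, NRT), (SF, ORD)}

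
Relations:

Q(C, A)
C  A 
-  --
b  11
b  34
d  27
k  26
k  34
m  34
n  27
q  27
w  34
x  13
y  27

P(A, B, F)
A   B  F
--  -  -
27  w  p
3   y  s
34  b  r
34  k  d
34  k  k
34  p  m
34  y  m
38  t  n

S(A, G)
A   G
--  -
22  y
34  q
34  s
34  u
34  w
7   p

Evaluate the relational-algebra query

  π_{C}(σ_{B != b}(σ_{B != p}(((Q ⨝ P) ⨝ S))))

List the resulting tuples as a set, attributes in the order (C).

{b, k, m, w}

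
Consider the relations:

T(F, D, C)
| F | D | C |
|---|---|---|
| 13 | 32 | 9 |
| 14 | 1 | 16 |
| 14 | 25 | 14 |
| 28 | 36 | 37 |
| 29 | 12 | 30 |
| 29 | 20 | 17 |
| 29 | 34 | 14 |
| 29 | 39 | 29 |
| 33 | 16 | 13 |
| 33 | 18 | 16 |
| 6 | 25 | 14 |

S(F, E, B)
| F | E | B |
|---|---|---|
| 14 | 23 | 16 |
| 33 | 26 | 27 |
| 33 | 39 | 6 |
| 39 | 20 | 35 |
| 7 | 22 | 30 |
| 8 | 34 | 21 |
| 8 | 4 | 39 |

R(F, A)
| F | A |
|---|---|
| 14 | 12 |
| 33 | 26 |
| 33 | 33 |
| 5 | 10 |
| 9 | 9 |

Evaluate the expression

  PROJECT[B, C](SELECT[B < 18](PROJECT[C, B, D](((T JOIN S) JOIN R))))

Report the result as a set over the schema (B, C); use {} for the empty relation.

{(16, 14), (16, 16), (6, 13), (6, 16)}

T ⋈ S (natural join on F): {(14, 1, 16, 23, 16), (14, 25, 14, 23, 16), (33, 16, 13, 26, 27), (33, 16, 13, 39, 6), (33, 18, 16, 26, 27), (33, 18, 16, 39, 6)}
(T JOIN S) ⋈ R (natural join on F): {(14, 1, 16, 23, 16, 12), (14, 25, 14, 23, 16, 12), (33, 16, 13, 26, 27, 26), (33, 16, 13, 26, 27, 33), (33, 16, 13, 39, 6, 26), (33, 16, 13, 39, 6, 33), (33, 18, 16, 26, 27, 26), (33, 18, 16, 26, 27, 33), (33, 18, 16, 39, 6, 26), (33, 18, 16, 39, 6, 33)}
π_{C, B, D} gives {(13, 27, 16), (13, 6, 16), (14, 16, 25), (16, 16, 1), (16, 27, 18), (16, 6, 18)} (4 duplicate(s) eliminated).
Selection B < 18: {(13, 6, 16), (14, 16, 25), (16, 16, 1), (16, 6, 18)}
π_{B, C} gives {(16, 14), (16, 16), (6, 13), (6, 16)}.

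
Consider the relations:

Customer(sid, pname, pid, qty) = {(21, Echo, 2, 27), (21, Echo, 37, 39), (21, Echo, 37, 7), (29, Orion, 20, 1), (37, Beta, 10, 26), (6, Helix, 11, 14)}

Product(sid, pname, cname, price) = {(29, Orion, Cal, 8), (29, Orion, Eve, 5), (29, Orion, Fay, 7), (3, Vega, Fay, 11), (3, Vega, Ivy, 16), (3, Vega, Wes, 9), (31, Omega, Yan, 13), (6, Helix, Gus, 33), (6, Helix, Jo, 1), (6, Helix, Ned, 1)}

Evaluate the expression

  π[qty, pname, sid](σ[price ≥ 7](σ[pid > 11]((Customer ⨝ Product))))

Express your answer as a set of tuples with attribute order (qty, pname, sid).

{(1, Orion, 29)}

Joining Customer and Product on sid, pname yields {(29, Orion, 20, 1, Cal, 8), (29, Orion, 20, 1, Eve, 5), (29, Orion, 20, 1, Fay, 7), (6, Helix, 11, 14, Gus, 33), (6, Helix, 11, 14, Jo, 1), (6, Helix, 11, 14, Ned, 1)}.
Filtering on pid > 11 leaves {(29, Orion, 20, 1, Cal, 8), (29, Orion, 20, 1, Eve, 5), (29, Orion, 20, 1, Fay, 7)}.
Filtering on price ≥ 7 leaves {(29, Orion, 20, 1, Cal, 8), (29, Orion, 20, 1, Fay, 7)}.
π_{qty, pname, sid} gives {(1, Orion, 29)} (1 duplicate(s) eliminated).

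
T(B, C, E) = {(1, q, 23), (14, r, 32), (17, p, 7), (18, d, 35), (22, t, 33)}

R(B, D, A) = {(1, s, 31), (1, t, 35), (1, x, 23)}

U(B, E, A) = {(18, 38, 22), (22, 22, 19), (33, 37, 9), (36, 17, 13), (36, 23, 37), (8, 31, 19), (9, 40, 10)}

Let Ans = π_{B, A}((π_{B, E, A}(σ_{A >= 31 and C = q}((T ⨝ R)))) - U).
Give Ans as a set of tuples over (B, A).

T ⋈ R (natural join on B): {(1, q, 23, s, 31), (1, q, 23, t, 35), (1, q, 23, x, 23)}
Filtering on A >= 31 and C = q leaves {(1, q, 23, s, 31), (1, q, 23, t, 35)}.
π_{B, E, A} gives {(1, 23, 31), (1, 23, 35)}.
Set difference of the two operands is {(1, 23, 31), (1, 23, 35)}.
π_{B, A} gives {(1, 31), (1, 35)}.

{(1, 31), (1, 35)}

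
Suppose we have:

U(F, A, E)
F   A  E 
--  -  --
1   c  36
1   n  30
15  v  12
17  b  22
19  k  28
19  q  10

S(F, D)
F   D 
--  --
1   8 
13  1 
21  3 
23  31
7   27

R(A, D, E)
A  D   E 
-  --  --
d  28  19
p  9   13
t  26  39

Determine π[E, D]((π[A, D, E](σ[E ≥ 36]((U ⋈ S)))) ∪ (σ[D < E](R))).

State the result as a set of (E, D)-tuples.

Natural join on F: {(1, c, 36, 8), (1, n, 30, 8)}
Selection E ≥ 36: {(1, c, 36, 8)}
Keep only column(s) A, D, E: {(c, 8, 36)}
Selection D < E: {(p, 9, 13), (t, 26, 39)}
Set union of the two operands is {(c, 8, 36), (p, 9, 13), (t, 26, 39)}.
Keep only column(s) E, D: {(13, 9), (36, 8), (39, 26)}

{(13, 9), (36, 8), (39, 26)}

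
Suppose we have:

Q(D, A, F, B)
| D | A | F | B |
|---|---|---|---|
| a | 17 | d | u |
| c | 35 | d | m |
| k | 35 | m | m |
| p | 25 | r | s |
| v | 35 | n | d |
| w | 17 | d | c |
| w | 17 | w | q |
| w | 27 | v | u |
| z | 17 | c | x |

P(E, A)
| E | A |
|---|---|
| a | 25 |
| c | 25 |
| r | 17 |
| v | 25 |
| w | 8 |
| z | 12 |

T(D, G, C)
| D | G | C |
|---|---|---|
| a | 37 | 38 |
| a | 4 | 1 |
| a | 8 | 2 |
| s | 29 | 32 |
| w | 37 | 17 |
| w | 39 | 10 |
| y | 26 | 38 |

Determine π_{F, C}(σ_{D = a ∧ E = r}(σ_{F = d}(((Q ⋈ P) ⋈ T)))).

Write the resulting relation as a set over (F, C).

Joining Q and P on A yields {(a, 17, d, u, r), (p, 25, r, s, a), (p, 25, r, s, c), (p, 25, r, s, v), (w, 17, d, c, r), (w, 17, w, q, r), (z, 17, c, x, r)}.
Joining (Q ⋈ P) and T on D yields {(a, 17, d, u, r, 37, 38), (a, 17, d, u, r, 4, 1), (a, 17, d, u, r, 8, 2), (w, 17, d, c, r, 37, 17), (w, 17, d, c, r, 39, 10), (w, 17, w, q, r, 37, 17), (w, 17, w, q, r, 39, 10)}.
Filtering on F = d leaves {(a, 17, d, u, r, 37, 38), (a, 17, d, u, r, 4, 1), (a, 17, d, u, r, 8, 2), (w, 17, d, c, r, 37, 17), (w, 17, d, c, r, 39, 10)}.
Filtering on D = a ∧ E = r leaves {(a, 17, d, u, r, 37, 38), (a, 17, d, u, r, 4, 1), (a, 17, d, u, r, 8, 2)}.
Keep only column(s) F, C: {(d, 1), (d, 2), (d, 38)}

{(d, 1), (d, 2), (d, 38)}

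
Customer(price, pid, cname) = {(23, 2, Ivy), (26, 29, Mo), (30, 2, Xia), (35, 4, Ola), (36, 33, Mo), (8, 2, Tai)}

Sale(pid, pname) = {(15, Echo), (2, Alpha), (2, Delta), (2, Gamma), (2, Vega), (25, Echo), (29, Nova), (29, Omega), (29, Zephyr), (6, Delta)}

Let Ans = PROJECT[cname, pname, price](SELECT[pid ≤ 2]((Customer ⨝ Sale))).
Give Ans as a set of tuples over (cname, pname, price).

Customer ⋈ Sale (natural join on pid): {(23, 2, Ivy, Alpha), (23, 2, Ivy, Delta), (23, 2, Ivy, Gamma), (23, 2, Ivy, Vega), (26, 29, Mo, Nova), (26, 29, Mo, Omega), (26, 29, Mo, Zephyr), (30, 2, Xia, Alpha), (30, 2, Xia, Delta), (30, 2, Xia, Gamma), (30, 2, Xia, Vega), (8, 2, Tai, Alpha), (8, 2, Tai, Delta), (8, 2, Tai, Gamma), (8, 2, Tai, Vega)}
σ[pid ≤ 2]: keep tuples satisfying pid ≤ 2 → {(23, 2, Ivy, Alpha), (23, 2, Ivy, Delta), (23, 2, Ivy, Gamma), (23, 2, Ivy, Vega), (30, 2, Xia, Alpha), (30, 2, Xia, Delta), (30, 2, Xia, Gamma), (30, 2, Xia, Vega), (8, 2, Tai, Alpha), (8, 2, Tai, Delta), (8, 2, Tai, Gamma), (8, 2, Tai, Vega)}
Projecting to cname, pname, price: {(Ivy, Alpha, 23), (Ivy, Delta, 23), (Ivy, Gamma, 23), (Ivy, Vega, 23), (Tai, Alpha, 8), (Tai, Delta, 8), (Tai, Gamma, 8), (Tai, Vega, 8), (Xia, Alpha, 30), (Xia, Delta, 30), (Xia, Gamma, 30), (Xia, Vega, 30)}

{(Ivy, Alpha, 23), (Ivy, Delta, 23), (Ivy, Gamma, 23), (Ivy, Vega, 23), (Tai, Alpha, 8), (Tai, Delta, 8), (Tai, Gamma, 8), (Tai, Vega, 8), (Xia, Alpha, 30), (Xia, Delta, 30), (Xia, Gamma, 30), (Xia, Vega, 30)}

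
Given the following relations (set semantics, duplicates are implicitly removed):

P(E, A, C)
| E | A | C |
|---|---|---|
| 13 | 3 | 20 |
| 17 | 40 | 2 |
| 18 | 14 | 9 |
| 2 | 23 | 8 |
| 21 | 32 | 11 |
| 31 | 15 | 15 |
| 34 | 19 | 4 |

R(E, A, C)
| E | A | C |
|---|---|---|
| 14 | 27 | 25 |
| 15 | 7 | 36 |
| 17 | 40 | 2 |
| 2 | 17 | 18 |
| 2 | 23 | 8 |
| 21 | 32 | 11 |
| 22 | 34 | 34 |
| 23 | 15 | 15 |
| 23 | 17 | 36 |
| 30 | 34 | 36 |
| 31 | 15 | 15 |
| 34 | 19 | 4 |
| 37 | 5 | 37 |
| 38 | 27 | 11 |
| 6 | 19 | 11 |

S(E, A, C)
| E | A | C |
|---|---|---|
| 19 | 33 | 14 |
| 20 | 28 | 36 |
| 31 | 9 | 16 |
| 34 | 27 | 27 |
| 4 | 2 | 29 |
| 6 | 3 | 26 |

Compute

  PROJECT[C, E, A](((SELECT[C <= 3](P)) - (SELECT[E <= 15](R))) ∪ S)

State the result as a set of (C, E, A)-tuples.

{(14, 19, 33), (16, 31, 9), (2, 17, 40), (26, 6, 3), (27, 34, 27), (29, 4, 2), (36, 20, 28)}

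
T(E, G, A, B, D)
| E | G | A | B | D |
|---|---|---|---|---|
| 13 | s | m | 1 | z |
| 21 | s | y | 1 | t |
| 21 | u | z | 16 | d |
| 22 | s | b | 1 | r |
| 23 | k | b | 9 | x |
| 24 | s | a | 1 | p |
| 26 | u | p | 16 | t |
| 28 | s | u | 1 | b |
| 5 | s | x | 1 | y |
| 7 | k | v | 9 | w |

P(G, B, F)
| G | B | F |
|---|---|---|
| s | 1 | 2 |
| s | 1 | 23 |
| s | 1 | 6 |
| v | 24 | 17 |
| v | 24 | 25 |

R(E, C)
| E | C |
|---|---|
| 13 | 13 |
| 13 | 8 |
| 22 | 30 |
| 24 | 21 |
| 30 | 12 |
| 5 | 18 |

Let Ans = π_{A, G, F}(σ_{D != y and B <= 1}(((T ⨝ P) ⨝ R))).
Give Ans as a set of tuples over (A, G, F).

Joining T and P on G, B yields {(13, s, m, 1, z, 2), (13, s, m, 1, z, 23), (13, s, m, 1, z, 6), (21, s, y, 1, t, 2), (21, s, y, 1, t, 23), (21, s, y, 1, t, 6), (22, s, b, 1, r, 2), (22, s, b, 1, r, 23), (22, s, b, 1, r, 6), (24, s, a, 1, p, 2), (24, s, a, 1, p, 23), (24, s, a, 1, p, 6), (28, s, u, 1, b, 2), (28, s, u, 1, b, 23), (28, s, u, 1, b, 6), (5, s, x, 1, y, 2), (5, s, x, 1, y, 23), (5, s, x, 1, y, 6)}.
Joining (T ⨝ P) and R on E yields {(13, s, m, 1, z, 2, 13), (13, s, m, 1, z, 2, 8), (13, s, m, 1, z, 23, 13), (13, s, m, 1, z, 23, 8), (13, s, m, 1, z, 6, 13), (13, s, m, 1, z, 6, 8), (22, s, b, 1, r, 2, 30), (22, s, b, 1, r, 23, 30), (22, s, b, 1, r, 6, 30), (24, s, a, 1, p, 2, 21), (24, s, a, 1, p, 23, 21), (24, s, a, 1, p, 6, 21), (5, s, x, 1, y, 2, 18), (5, s, x, 1, y, 23, 18), (5, s, x, 1, y, 6, 18)}.
Selection D != y and B <= 1: {(13, s, m, 1, z, 2, 13), (13, s, m, 1, z, 2, 8), (13, s, m, 1, z, 23, 13), (13, s, m, 1, z, 23, 8), (13, s, m, 1, z, 6, 13), (13, s, m, 1, z, 6, 8), (22, s, b, 1, r, 2, 30), (22, s, b, 1, r, 23, 30), (22, s, b, 1, r, 6, 30), (24, s, a, 1, p, 2, 21), (24, s, a, 1, p, 23, 21), (24, s, a, 1, p, 6, 21)}
π[A, G, F]: project onto (A, G, F) (3 duplicate(s) eliminated) → {(a, s, 2), (a, s, 23), (a, s, 6), (b, s, 2), (b, s, 23), (b, s, 6), (m, s, 2), (m, s, 23), (m, s, 6)}

{(a, s, 2), (a, s, 23), (a, s, 6), (b, s, 2), (b, s, 23), (b, s, 6), (m, s, 2), (m, s, 23), (m, s, 6)}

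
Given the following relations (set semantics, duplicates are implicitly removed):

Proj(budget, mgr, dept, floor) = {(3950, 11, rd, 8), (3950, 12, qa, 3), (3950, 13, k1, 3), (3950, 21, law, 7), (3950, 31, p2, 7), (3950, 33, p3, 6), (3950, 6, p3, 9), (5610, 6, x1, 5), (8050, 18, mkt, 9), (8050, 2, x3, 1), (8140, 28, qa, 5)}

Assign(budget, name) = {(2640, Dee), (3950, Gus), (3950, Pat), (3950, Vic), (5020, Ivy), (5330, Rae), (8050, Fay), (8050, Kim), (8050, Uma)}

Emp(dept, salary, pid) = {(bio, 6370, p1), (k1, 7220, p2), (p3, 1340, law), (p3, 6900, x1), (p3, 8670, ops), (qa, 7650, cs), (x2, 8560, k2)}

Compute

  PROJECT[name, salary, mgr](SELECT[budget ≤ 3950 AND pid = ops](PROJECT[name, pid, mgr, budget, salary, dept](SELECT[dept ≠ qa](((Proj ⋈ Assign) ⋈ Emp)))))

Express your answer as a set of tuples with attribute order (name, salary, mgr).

Joining Proj and Assign on budget yields {(3950, 11, rd, 8, Gus), (3950, 11, rd, 8, Pat), (3950, 11, rd, 8, Vic), (3950, 12, qa, 3, Gus), (3950, 12, qa, 3, Pat), (3950, 12, qa, 3, Vic), (3950, 13, k1, 3, Gus), (3950, 13, k1, 3, Pat), (3950, 13, k1, 3, Vic), (3950, 21, law, 7, Gus), (3950, 21, law, 7, Pat), (3950, 21, law, 7, Vic), (3950, 31, p2, 7, Gus), (3950, 31, p2, 7, Pat), (3950, 31, p2, 7, Vic), (3950, 33, p3, 6, Gus), (3950, 33, p3, 6, Pat), (3950, 33, p3, 6, Vic), (3950, 6, p3, 9, Gus), (3950, 6, p3, 9, Pat), (3950, 6, p3, 9, Vic), (8050, 18, mkt, 9, Fay), (8050, 18, mkt, 9, Kim), (8050, 18, mkt, 9, Uma), (8050, 2, x3, 1, Fay), (8050, 2, x3, 1, Kim), (8050, 2, x3, 1, Uma)}.
Joining (Proj ⋈ Assign) and Emp on dept yields {(3950, 12, qa, 3, Gus, 7650, cs), (3950, 12, qa, 3, Pat, 7650, cs), (3950, 12, qa, 3, Vic, 7650, cs), (3950, 13, k1, 3, Gus, 7220, p2), (3950, 13, k1, 3, Pat, 7220, p2), (3950, 13, k1, 3, Vic, 7220, p2), (3950, 33, p3, 6, Gus, 1340, law), (3950, 33, p3, 6, Gus, 6900, x1), (3950, 33, p3, 6, Gus, 8670, ops), (3950, 33, p3, 6, Pat, 1340, law), (3950, 33, p3, 6, Pat, 6900, x1), (3950, 33, p3, 6, Pat, 8670, ops), (3950, 33, p3, 6, Vic, 1340, law), (3950, 33, p3, 6, Vic, 6900, x1), (3950, 33, p3, 6, Vic, 8670, ops), (3950, 6, p3, 9, Gus, 1340, law), (3950, 6, p3, 9, Gus, 6900, x1), (3950, 6, p3, 9, Gus, 8670, ops), (3950, 6, p3, 9, Pat, 1340, law), (3950, 6, p3, 9, Pat, 6900, x1), (3950, 6, p3, 9, Pat, 8670, ops), (3950, 6, p3, 9, Vic, 1340, law), (3950, 6, p3, 9, Vic, 6900, x1), (3950, 6, p3, 9, Vic, 8670, ops)}.
Selection dept ≠ qa: {(3950, 13, k1, 3, Gus, 7220, p2), (3950, 13, k1, 3, Pat, 7220, p2), (3950, 13, k1, 3, Vic, 7220, p2), (3950, 33, p3, 6, Gus, 1340, law), (3950, 33, p3, 6, Gus, 6900, x1), (3950, 33, p3, 6, Gus, 8670, ops), (3950, 33, p3, 6, Pat, 1340, law), (3950, 33, p3, 6, Pat, 6900, x1), (3950, 33, p3, 6, Pat, 8670, ops), (3950, 33, p3, 6, Vic, 1340, law), (3950, 33, p3, 6, Vic, 6900, x1), (3950, 33, p3, 6, Vic, 8670, ops), (3950, 6, p3, 9, Gus, 1340, law), (3950, 6, p3, 9, Gus, 6900, x1), (3950, 6, p3, 9, Gus, 8670, ops), (3950, 6, p3, 9, Pat, 1340, law), (3950, 6, p3, 9, Pat, 6900, x1), (3950, 6, p3, 9, Pat, 8670, ops), (3950, 6, p3, 9, Vic, 1340, law), (3950, 6, p3, 9, Vic, 6900, x1), (3950, 6, p3, 9, Vic, 8670, ops)}
Keep only column(s) name, pid, mgr, budget, salary, dept: {(Gus, law, 33, 3950, 1340, p3), (Gus, law, 6, 3950, 1340, p3), (Gus, ops, 33, 3950, 8670, p3), (Gus, ops, 6, 3950, 8670, p3), (Gus, p2, 13, 3950, 7220, k1), (Gus, x1, 33, 3950, 6900, p3), (Gus, x1, 6, 3950, 6900, p3), (Pat, law, 33, 3950, 1340, p3), (Pat, law, 6, 3950, 1340, p3), (Pat, ops, 33, 3950, 8670, p3), (Pat, ops, 6, 3950, 8670, p3), (Pat, p2, 13, 3950, 7220, k1), (Pat, x1, 33, 3950, 6900, p3), (Pat, x1, 6, 3950, 6900, p3), (Vic, law, 33, 3950, 1340, p3), (Vic, law, 6, 3950, 1340, p3), (Vic, ops, 33, 3950, 8670, p3), (Vic, ops, 6, 3950, 8670, p3), (Vic, p2, 13, 3950, 7220, k1), (Vic, x1, 33, 3950, 6900, p3), (Vic, x1, 6, 3950, 6900, p3)}
Selection budget ≤ 3950 AND pid = ops: {(Gus, ops, 33, 3950, 8670, p3), (Gus, ops, 6, 3950, 8670, p3), (Pat, ops, 33, 3950, 8670, p3), (Pat, ops, 6, 3950, 8670, p3), (Vic, ops, 33, 3950, 8670, p3), (Vic, ops, 6, 3950, 8670, p3)}
Keep only column(s) name, salary, mgr: {(Gus, 8670, 33), (Gus, 8670, 6), (Pat, 8670, 33), (Pat, 8670, 6), (Vic, 8670, 33), (Vic, 8670, 6)}

{(Gus, 8670, 33), (Gus, 8670, 6), (Pat, 8670, 33), (Pat, 8670, 6), (Vic, 8670, 33), (Vic, 8670, 6)}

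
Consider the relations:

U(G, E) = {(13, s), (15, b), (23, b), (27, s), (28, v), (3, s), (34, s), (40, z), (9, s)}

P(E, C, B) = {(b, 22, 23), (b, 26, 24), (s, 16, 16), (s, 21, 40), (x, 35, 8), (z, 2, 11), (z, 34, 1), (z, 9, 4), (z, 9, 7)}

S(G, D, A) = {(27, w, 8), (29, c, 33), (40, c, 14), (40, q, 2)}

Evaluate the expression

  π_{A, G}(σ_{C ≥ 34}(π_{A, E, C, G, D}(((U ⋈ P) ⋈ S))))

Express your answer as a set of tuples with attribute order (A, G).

{(14, 40), (2, 40)}

U ⋈ P (natural join on E): {(13, s, 16, 16), (13, s, 21, 40), (15, b, 22, 23), (15, b, 26, 24), (23, b, 22, 23), (23, b, 26, 24), (27, s, 16, 16), (27, s, 21, 40), (3, s, 16, 16), (3, s, 21, 40), (34, s, 16, 16), (34, s, 21, 40), (40, z, 2, 11), (40, z, 34, 1), (40, z, 9, 4), (40, z, 9, 7), (9, s, 16, 16), (9, s, 21, 40)}
(U ⋈ P) ⋈ S (natural join on G): {(27, s, 16, 16, w, 8), (27, s, 21, 40, w, 8), (40, z, 2, 11, c, 14), (40, z, 2, 11, q, 2), (40, z, 34, 1, c, 14), (40, z, 34, 1, q, 2), (40, z, 9, 4, c, 14), (40, z, 9, 4, q, 2), (40, z, 9, 7, c, 14), (40, z, 9, 7, q, 2)}
Keep only column(s) A, E, C, G, D (2 duplicate(s) eliminated): {(14, z, 2, 40, c), (14, z, 34, 40, c), (14, z, 9, 40, c), (2, z, 2, 40, q), (2, z, 34, 40, q), (2, z, 9, 40, q), (8, s, 16, 27, w), (8, s, 21, 27, w)}
σ[C ≥ 34]: keep tuples satisfying C ≥ 34 → {(14, z, 34, 40, c), (2, z, 34, 40, q)}
Keep only column(s) A, G: {(14, 40), (2, 40)}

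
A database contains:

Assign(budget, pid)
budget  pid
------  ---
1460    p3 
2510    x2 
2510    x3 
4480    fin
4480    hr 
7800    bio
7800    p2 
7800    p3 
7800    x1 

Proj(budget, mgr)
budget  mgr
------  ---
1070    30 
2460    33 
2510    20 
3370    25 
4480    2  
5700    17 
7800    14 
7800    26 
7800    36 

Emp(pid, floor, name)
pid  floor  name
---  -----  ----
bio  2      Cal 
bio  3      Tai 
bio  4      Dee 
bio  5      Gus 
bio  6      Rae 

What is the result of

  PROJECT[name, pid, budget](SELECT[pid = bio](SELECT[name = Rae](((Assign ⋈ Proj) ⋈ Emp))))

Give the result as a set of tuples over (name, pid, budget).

Joining Assign and Proj on budget yields {(2510, x2, 20), (2510, x3, 20), (4480, fin, 2), (4480, hr, 2), (7800, bio, 14), (7800, bio, 26), (7800, bio, 36), (7800, p2, 14), (7800, p2, 26), (7800, p2, 36), (7800, p3, 14), (7800, p3, 26), (7800, p3, 36), (7800, x1, 14), (7800, x1, 26), (7800, x1, 36)}.
Joining (Assign ⋈ Proj) and Emp on pid yields {(7800, bio, 14, 2, Cal), (7800, bio, 14, 3, Tai), (7800, bio, 14, 4, Dee), (7800, bio, 14, 5, Gus), (7800, bio, 14, 6, Rae), (7800, bio, 26, 2, Cal), (7800, bio, 26, 3, Tai), (7800, bio, 26, 4, Dee), (7800, bio, 26, 5, Gus), (7800, bio, 26, 6, Rae), (7800, bio, 36, 2, Cal), (7800, bio, 36, 3, Tai), (7800, bio, 36, 4, Dee), (7800, bio, 36, 5, Gus), (7800, bio, 36, 6, Rae)}.
Apply σ_{name = Rae}; surviving tuples: {(7800, bio, 14, 6, Rae), (7800, bio, 26, 6, Rae), (7800, bio, 36, 6, Rae)}
Apply σ_{pid = bio}; surviving tuples: {(7800, bio, 14, 6, Rae), (7800, bio, 26, 6, Rae), (7800, bio, 36, 6, Rae)}
Projecting to name, pid, budget (2 duplicate(s) eliminated): {(Rae, bio, 7800)}

{(Rae, bio, 7800)}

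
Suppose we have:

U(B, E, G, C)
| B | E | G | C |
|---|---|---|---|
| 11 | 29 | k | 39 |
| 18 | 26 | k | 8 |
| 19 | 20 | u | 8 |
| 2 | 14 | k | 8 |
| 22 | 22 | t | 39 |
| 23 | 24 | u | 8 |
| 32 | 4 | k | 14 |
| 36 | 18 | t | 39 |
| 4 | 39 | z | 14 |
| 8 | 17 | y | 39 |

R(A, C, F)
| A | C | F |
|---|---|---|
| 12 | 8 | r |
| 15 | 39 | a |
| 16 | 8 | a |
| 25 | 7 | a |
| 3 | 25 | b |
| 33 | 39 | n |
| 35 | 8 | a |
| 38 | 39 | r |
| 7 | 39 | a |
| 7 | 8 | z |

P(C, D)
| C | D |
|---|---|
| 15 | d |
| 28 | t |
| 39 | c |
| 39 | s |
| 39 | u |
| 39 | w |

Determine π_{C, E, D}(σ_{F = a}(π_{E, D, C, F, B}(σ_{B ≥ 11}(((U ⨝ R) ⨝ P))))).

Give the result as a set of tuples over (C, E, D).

{(39, 18, c), (39, 18, s), (39, 18, u), (39, 18, w), (39, 22, c), (39, 22, s), (39, 22, u), (39, 22, w), (39, 29, c), (39, 29, s), (39, 29, u), (39, 29, w)}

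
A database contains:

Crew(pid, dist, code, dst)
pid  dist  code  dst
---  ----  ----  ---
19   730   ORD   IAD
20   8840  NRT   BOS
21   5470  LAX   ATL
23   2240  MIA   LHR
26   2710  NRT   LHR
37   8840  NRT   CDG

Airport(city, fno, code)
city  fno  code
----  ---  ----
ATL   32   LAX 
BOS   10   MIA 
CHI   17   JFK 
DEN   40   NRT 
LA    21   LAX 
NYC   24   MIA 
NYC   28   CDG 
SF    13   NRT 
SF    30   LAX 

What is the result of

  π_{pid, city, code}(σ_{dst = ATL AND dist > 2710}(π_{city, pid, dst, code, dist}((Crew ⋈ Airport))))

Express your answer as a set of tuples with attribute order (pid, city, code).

Joining Crew and Airport on code yields {(20, 8840, NRT, BOS, DEN, 40), (20, 8840, NRT, BOS, SF, 13), (21, 5470, LAX, ATL, ATL, 32), (21, 5470, LAX, ATL, LA, 21), (21, 5470, LAX, ATL, SF, 30), (23, 2240, MIA, LHR, BOS, 10), (23, 2240, MIA, LHR, NYC, 24), (26, 2710, NRT, LHR, DEN, 40), (26, 2710, NRT, LHR, SF, 13), (37, 8840, NRT, CDG, DEN, 40), (37, 8840, NRT, CDG, SF, 13)}.
π_{city, pid, dst, code, dist} gives {(ATL, 21, ATL, LAX, 5470), (BOS, 23, LHR, MIA, 2240), (DEN, 20, BOS, NRT, 8840), (DEN, 26, LHR, NRT, 2710), (DEN, 37, CDG, NRT, 8840), (LA, 21, ATL, LAX, 5470), (NYC, 23, LHR, MIA, 2240), (SF, 20, BOS, NRT, 8840), (SF, 21, ATL, LAX, 5470), (SF, 26, LHR, NRT, 2710), (SF, 37, CDG, NRT, 8840)}.
Filtering on dst = ATL AND dist > 2710 leaves {(ATL, 21, ATL, LAX, 5470), (LA, 21, ATL, LAX, 5470), (SF, 21, ATL, LAX, 5470)}.
π_{pid, city, code} gives {(21, ATL, LAX), (21, LA, LAX), (21, SF, LAX)}.

{(21, ATL, LAX), (21, LA, LAX), (21, SF, LAX)}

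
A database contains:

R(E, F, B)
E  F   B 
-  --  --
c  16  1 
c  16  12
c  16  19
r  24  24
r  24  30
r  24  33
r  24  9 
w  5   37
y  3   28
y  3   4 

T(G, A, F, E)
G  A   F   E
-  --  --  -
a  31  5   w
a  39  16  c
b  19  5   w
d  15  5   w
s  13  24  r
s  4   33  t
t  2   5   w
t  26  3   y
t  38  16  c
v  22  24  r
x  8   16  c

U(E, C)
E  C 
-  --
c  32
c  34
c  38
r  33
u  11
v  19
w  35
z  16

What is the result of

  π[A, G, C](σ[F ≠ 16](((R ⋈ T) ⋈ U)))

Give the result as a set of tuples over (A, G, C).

{(13, s, 33), (15, d, 35), (19, b, 35), (2, t, 35), (22, v, 33), (31, a, 35)}

R ⋈ T (natural join on E, F): {(c, 16, 1, a, 39), (c, 16, 1, t, 38), (c, 16, 1, x, 8), (c, 16, 12, a, 39), (c, 16, 12, t, 38), (c, 16, 12, x, 8), (c, 16, 19, a, 39), (c, 16, 19, t, 38), (c, 16, 19, x, 8), (r, 24, 24, s, 13), (r, 24, 24, v, 22), (r, 24, 30, s, 13), (r, 24, 30, v, 22), (r, 24, 33, s, 13), (r, 24, 33, v, 22), (r, 24, 9, s, 13), (r, 24, 9, v, 22), (w, 5, 37, a, 31), (w, 5, 37, b, 19), (w, 5, 37, d, 15), (w, 5, 37, t, 2), (y, 3, 28, t, 26), (y, 3, 4, t, 26)}
(R ⋈ T) ⋈ U (natural join on E): {(c, 16, 1, a, 39, 32), (c, 16, 1, a, 39, 34), (c, 16, 1, a, 39, 38), (c, 16, 1, t, 38, 32), (c, 16, 1, t, 38, 34), (c, 16, 1, t, 38, 38), (c, 16, 1, x, 8, 32), (c, 16, 1, x, 8, 34), (c, 16, 1, x, 8, 38), (c, 16, 12, a, 39, 32), (c, 16, 12, a, 39, 34), (c, 16, 12, a, 39, 38), (c, 16, 12, t, 38, 32), (c, 16, 12, t, 38, 34), (c, 16, 12, t, 38, 38), (c, 16, 12, x, 8, 32), (c, 16, 12, x, 8, 34), (c, 16, 12, x, 8, 38), (c, 16, 19, a, 39, 32), (c, 16, 19, a, 39, 34), (c, 16, 19, a, 39, 38), (c, 16, 19, t, 38, 32), (c, 16, 19, t, 38, 34), (c, 16, 19, t, 38, 38), (c, 16, 19, x, 8, 32), (c, 16, 19, x, 8, 34), (c, 16, 19, x, 8, 38), (r, 24, 24, s, 13, 33), (r, 24, 24, v, 22, 33), (r, 24, 30, s, 13, 33), (r, 24, 30, v, 22, 33), (r, 24, 33, s, 13, 33), (r, 24, 33, v, 22, 33), (r, 24, 9, s, 13, 33), (r, 24, 9, v, 22, 33), (w, 5, 37, a, 31, 35), (w, 5, 37, b, 19, 35), (w, 5, 37, d, 15, 35), (w, 5, 37, t, 2, 35)}
σ[F ≠ 16]: keep tuples satisfying F ≠ 16 → {(r, 24, 24, s, 13, 33), (r, 24, 24, v, 22, 33), (r, 24, 30, s, 13, 33), (r, 24, 30, v, 22, 33), (r, 24, 33, s, 13, 33), (r, 24, 33, v, 22, 33), (r, 24, 9, s, 13, 33), (r, 24, 9, v, 22, 33), (w, 5, 37, a, 31, 35), (w, 5, 37, b, 19, 35), (w, 5, 37, d, 15, 35), (w, 5, 37, t, 2, 35)}
π[A, G, C]: project onto (A, G, C) (6 duplicate(s) eliminated) → {(13, s, 33), (15, d, 35), (19, b, 35), (2, t, 35), (22, v, 33), (31, a, 35)}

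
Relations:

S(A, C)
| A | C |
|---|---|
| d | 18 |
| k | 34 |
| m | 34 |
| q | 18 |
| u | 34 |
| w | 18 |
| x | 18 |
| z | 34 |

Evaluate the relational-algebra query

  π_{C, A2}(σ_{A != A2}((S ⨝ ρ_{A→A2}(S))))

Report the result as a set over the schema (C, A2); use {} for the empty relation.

{(18, d), (18, q), (18, w), (18, x), (34, k), (34, m), (34, u), (34, z)}

ρ[A→A2]: schema becomes (A2, C); tuples unchanged.
Natural join on C: {(d, 18, d), (d, 18, q), (d, 18, w), (d, 18, x), (k, 34, k), (k, 34, m), (k, 34, u), (k, 34, z), (m, 34, k), (m, 34, m), (m, 34, u), (m, 34, z), (q, 18, d), (q, 18, q), (q, 18, w), (q, 18, x), (u, 34, k), (u, 34, m), (u, 34, u), (u, 34, z), (w, 18, d), (w, 18, q), (w, 18, w), (w, 18, x), (x, 18, d), (x, 18, q), (x, 18, w), (x, 18, x), (z, 34, k), (z, 34, m), (z, 34, u), (z, 34, z)}
Apply σ_{A != A2}; surviving tuples: {(d, 18, q), (d, 18, w), (d, 18, x), (k, 34, m), (k, 34, u), (k, 34, z), (m, 34, k), (m, 34, u), (m, 34, z), (q, 18, d), (q, 18, w), (q, 18, x), (u, 34, k), (u, 34, m), (u, 34, z), (w, 18, d), (w, 18, q), (w, 18, x), (x, 18, d), (x, 18, q), (x, 18, w), (z, 34, k), (z, 34, m), (z, 34, u)}
Projecting to C, A2 (16 duplicate(s) eliminated): {(18, d), (18, q), (18, w), (18, x), (34, k), (34, m), (34, u), (34, z)}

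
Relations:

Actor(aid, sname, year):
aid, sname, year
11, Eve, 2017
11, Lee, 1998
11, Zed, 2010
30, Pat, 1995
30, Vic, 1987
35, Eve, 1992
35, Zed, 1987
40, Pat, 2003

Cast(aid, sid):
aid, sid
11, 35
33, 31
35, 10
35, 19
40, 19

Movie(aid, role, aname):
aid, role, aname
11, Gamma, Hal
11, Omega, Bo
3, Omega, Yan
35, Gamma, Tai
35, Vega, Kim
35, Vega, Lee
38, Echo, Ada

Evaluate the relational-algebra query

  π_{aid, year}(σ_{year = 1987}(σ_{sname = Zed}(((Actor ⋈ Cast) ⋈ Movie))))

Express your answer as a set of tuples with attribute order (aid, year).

Natural join on aid: {(11, Eve, 2017, 35), (11, Lee, 1998, 35), (11, Zed, 2010, 35), (35, Eve, 1992, 10), (35, Eve, 1992, 19), (35, Zed, 1987, 10), (35, Zed, 1987, 19), (40, Pat, 2003, 19)}
Natural join on aid: {(11, Eve, 2017, 35, Gamma, Hal), (11, Eve, 2017, 35, Omega, Bo), (11, Lee, 1998, 35, Gamma, Hal), (11, Lee, 1998, 35, Omega, Bo), (11, Zed, 2010, 35, Gamma, Hal), (11, Zed, 2010, 35, Omega, Bo), (35, Eve, 1992, 10, Gamma, Tai), (35, Eve, 1992, 10, Vega, Kim), (35, Eve, 1992, 10, Vega, Lee), (35, Eve, 1992, 19, Gamma, Tai), (35, Eve, 1992, 19, Vega, Kim), (35, Eve, 1992, 19, Vega, Lee), (35, Zed, 1987, 10, Gamma, Tai), (35, Zed, 1987, 10, Vega, Kim), (35, Zed, 1987, 10, Vega, Lee), (35, Zed, 1987, 19, Gamma, Tai), (35, Zed, 1987, 19, Vega, Kim), (35, Zed, 1987, 19, Vega, Lee)}
Selection sname = Zed: {(11, Zed, 2010, 35, Gamma, Hal), (11, Zed, 2010, 35, Omega, Bo), (35, Zed, 1987, 10, Gamma, Tai), (35, Zed, 1987, 10, Vega, Kim), (35, Zed, 1987, 10, Vega, Lee), (35, Zed, 1987, 19, Gamma, Tai), (35, Zed, 1987, 19, Vega, Kim), (35, Zed, 1987, 19, Vega, Lee)}
Selection year = 1987: {(35, Zed, 1987, 10, Gamma, Tai), (35, Zed, 1987, 10, Vega, Kim), (35, Zed, 1987, 10, Vega, Lee), (35, Zed, 1987, 19, Gamma, Tai), (35, Zed, 1987, 19, Vega, Kim), (35, Zed, 1987, 19, Vega, Lee)}
Projecting to aid, year (5 duplicate(s) eliminated): {(35, 1987)}

{(35, 1987)}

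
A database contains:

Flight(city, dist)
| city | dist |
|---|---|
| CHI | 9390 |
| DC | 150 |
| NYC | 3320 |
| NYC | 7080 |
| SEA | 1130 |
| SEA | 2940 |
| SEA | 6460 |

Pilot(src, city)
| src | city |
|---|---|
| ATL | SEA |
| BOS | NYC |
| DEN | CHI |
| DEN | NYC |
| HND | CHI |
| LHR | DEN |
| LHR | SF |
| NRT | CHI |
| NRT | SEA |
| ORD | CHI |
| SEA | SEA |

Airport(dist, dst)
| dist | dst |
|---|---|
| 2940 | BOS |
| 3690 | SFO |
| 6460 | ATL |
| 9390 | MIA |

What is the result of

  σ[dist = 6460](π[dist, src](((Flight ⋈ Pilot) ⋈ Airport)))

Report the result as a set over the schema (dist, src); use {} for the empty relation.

Joining Flight and Pilot on city yields {(CHI, 9390, DEN), (CHI, 9390, HND), (CHI, 9390, NRT), (CHI, 9390, ORD), (NYC, 3320, BOS), (NYC, 3320, DEN), (NYC, 7080, BOS), (NYC, 7080, DEN), (SEA, 1130, ATL), (SEA, 1130, NRT), (SEA, 1130, SEA), (SEA, 2940, ATL), (SEA, 2940, NRT), (SEA, 2940, SEA), (SEA, 6460, ATL), (SEA, 6460, NRT), (SEA, 6460, SEA)}.
Joining (Flight ⋈ Pilot) and Airport on dist yields {(CHI, 9390, DEN, MIA), (CHI, 9390, HND, MIA), (CHI, 9390, NRT, MIA), (CHI, 9390, ORD, MIA), (SEA, 2940, ATL, BOS), (SEA, 2940, NRT, BOS), (SEA, 2940, SEA, BOS), (SEA, 6460, ATL, ATL), (SEA, 6460, NRT, ATL), (SEA, 6460, SEA, ATL)}.
Projecting to dist, src: {(2940, ATL), (2940, NRT), (2940, SEA), (6460, ATL), (6460, NRT), (6460, SEA), (9390, DEN), (9390, HND), (9390, NRT), (9390, ORD)}
σ[dist = 6460]: keep tuples satisfying dist = 6460 → {(6460, ATL), (6460, NRT), (6460, SEA)}

{(6460, ATL), (6460, NRT), (6460, SEA)}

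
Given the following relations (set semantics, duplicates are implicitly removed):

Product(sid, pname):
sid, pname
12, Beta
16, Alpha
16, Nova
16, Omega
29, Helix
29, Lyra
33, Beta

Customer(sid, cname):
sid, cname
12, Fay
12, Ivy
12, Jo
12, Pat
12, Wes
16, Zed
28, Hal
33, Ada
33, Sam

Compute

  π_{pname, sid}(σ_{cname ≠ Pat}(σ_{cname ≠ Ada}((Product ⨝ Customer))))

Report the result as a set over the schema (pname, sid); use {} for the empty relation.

{(Alpha, 16), (Beta, 12), (Beta, 33), (Nova, 16), (Omega, 16)}

Joining Product and Customer on sid yields {(12, Beta, Fay), (12, Beta, Ivy), (12, Beta, Jo), (12, Beta, Pat), (12, Beta, Wes), (16, Alpha, Zed), (16, Nova, Zed), (16, Omega, Zed), (33, Beta, Ada), (33, Beta, Sam)}.
Filtering on cname ≠ Ada leaves {(12, Beta, Fay), (12, Beta, Ivy), (12, Beta, Jo), (12, Beta, Pat), (12, Beta, Wes), (16, Alpha, Zed), (16, Nova, Zed), (16, Omega, Zed), (33, Beta, Sam)}.
Filtering on cname ≠ Pat leaves {(12, Beta, Fay), (12, Beta, Ivy), (12, Beta, Jo), (12, Beta, Wes), (16, Alpha, Zed), (16, Nova, Zed), (16, Omega, Zed), (33, Beta, Sam)}.
Projecting to pname, sid (3 duplicate(s) eliminated): {(Alpha, 16), (Beta, 12), (Beta, 33), (Nova, 16), (Omega, 16)}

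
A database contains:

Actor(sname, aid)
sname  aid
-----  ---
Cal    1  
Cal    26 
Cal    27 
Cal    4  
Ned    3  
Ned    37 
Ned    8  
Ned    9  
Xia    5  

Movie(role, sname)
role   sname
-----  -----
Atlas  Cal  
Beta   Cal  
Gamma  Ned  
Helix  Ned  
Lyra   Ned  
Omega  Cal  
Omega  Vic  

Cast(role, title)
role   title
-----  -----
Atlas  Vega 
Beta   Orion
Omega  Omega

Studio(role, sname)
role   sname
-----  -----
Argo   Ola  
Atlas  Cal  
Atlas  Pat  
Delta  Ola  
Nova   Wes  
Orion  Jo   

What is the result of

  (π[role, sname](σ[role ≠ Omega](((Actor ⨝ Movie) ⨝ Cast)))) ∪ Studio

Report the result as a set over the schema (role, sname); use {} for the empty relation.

Joining Actor and Movie on sname yields {(Cal, 1, Atlas), (Cal, 1, Beta), (Cal, 1, Omega), (Cal, 26, Atlas), (Cal, 26, Beta), (Cal, 26, Omega), (Cal, 27, Atlas), (Cal, 27, Beta), (Cal, 27, Omega), (Cal, 4, Atlas), (Cal, 4, Beta), (Cal, 4, Omega), (Ned, 3, Gamma), (Ned, 3, Helix), (Ned, 3, Lyra), (Ned, 37, Gamma), (Ned, 37, Helix), (Ned, 37, Lyra), (Ned, 8, Gamma), (Ned, 8, Helix), (Ned, 8, Lyra), (Ned, 9, Gamma), (Ned, 9, Helix), (Ned, 9, Lyra)}.
Joining (Actor ⨝ Movie) and Cast on role yields {(Cal, 1, Atlas, Vega), (Cal, 1, Beta, Orion), (Cal, 1, Omega, Omega), (Cal, 26, Atlas, Vega), (Cal, 26, Beta, Orion), (Cal, 26, Omega, Omega), (Cal, 27, Atlas, Vega), (Cal, 27, Beta, Orion), (Cal, 27, Omega, Omega), (Cal, 4, Atlas, Vega), (Cal, 4, Beta, Orion), (Cal, 4, Omega, Omega)}.
Selection role ≠ Omega: {(Cal, 1, Atlas, Vega), (Cal, 1, Beta, Orion), (Cal, 26, Atlas, Vega), (Cal, 26, Beta, Orion), (Cal, 27, Atlas, Vega), (Cal, 27, Beta, Orion), (Cal, 4, Atlas, Vega), (Cal, 4, Beta, Orion)}
π_{role, sname} gives {(Atlas, Cal), (Beta, Cal)} (6 duplicate(s) eliminated).
Union: {(Atlas, Cal), (Beta, Cal)} with {(Argo, Ola), (Atlas, Cal), (Atlas, Pat), (Delta, Ola), (Nova, Wes), (Orion, Jo)} → {(Argo, Ola), (Atlas, Cal), (Atlas, Pat), (Beta, Cal), (Delta, Ola), (Nova, Wes), (Orion, Jo)}

{(Argo, Ola), (Atlas, Cal), (Atlas, Pat), (Beta, Cal), (Delta, Ola), (Nova, Wes), (Orion, Jo)}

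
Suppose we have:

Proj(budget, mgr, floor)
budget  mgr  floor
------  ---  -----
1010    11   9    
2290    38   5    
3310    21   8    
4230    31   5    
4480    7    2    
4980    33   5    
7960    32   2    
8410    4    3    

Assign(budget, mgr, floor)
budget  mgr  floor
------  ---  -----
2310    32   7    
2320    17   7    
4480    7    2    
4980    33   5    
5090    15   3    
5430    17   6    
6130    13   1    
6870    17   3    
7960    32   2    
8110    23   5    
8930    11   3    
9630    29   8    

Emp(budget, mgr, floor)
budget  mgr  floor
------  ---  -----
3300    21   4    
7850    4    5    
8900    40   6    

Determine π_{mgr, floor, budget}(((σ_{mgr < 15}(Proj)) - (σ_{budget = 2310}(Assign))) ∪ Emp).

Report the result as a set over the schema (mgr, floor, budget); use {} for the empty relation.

Apply σ_{mgr < 15}; surviving tuples: {(1010, 11, 9), (4480, 7, 2), (8410, 4, 3)}
Apply σ_{budget = 2310}; surviving tuples: {(2310, 32, 7)}
Taking the difference: {(1010, 11, 9), (4480, 7, 2), (8410, 4, 3)}
Taking the union: {(1010, 11, 9), (3300, 21, 4), (4480, 7, 2), (7850, 4, 5), (8410, 4, 3), (8900, 40, 6)}
π_{mgr, floor, budget} gives {(11, 9, 1010), (21, 4, 3300), (4, 3, 8410), (4, 5, 7850), (40, 6, 8900), (7, 2, 4480)}.

{(11, 9, 1010), (21, 4, 3300), (4, 3, 8410), (4, 5, 7850), (40, 6, 8900), (7, 2, 4480)}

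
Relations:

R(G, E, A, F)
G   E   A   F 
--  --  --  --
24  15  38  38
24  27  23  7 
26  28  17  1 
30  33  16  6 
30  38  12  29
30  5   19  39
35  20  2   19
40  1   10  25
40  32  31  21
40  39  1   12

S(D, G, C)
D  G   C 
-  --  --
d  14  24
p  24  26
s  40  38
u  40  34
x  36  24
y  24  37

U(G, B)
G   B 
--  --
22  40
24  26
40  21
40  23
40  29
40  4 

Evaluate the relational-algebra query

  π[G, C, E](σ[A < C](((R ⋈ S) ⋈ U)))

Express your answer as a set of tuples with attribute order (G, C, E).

Joining R and S on G yields {(24, 15, 38, 38, p, 26), (24, 15, 38, 38, y, 37), (24, 27, 23, 7, p, 26), (24, 27, 23, 7, y, 37), (40, 1, 10, 25, s, 38), (40, 1, 10, 25, u, 34), (40, 32, 31, 21, s, 38), (40, 32, 31, 21, u, 34), (40, 39, 1, 12, s, 38), (40, 39, 1, 12, u, 34)}.
Joining (R ⋈ S) and U on G yields {(24, 15, 38, 38, p, 26, 26), (24, 15, 38, 38, y, 37, 26), (24, 27, 23, 7, p, 26, 26), (24, 27, 23, 7, y, 37, 26), (40, 1, 10, 25, s, 38, 21), (40, 1, 10, 25, s, 38, 23), (40, 1, 10, 25, s, 38, 29), (40, 1, 10, 25, s, 38, 4), (40, 1, 10, 25, u, 34, 21), (40, 1, 10, 25, u, 34, 23), (40, 1, 10, 25, u, 34, 29), (40, 1, 10, 25, u, 34, 4), (40, 32, 31, 21, s, 38, 21), (40, 32, 31, 21, s, 38, 23), (40, 32, 31, 21, s, 38, 29), (40, 32, 31, 21, s, 38, 4), (40, 32, 31, 21, u, 34, 21), (40, 32, 31, 21, u, 34, 23), (40, 32, 31, 21, u, 34, 29), (40, 32, 31, 21, u, 34, 4), (40, 39, 1, 12, s, 38, 21), (40, 39, 1, 12, s, 38, 23), (40, 39, 1, 12, s, 38, 29), (40, 39, 1, 12, s, 38, 4), (40, 39, 1, 12, u, 34, 21), (40, 39, 1, 12, u, 34, 23), (40, 39, 1, 12, u, 34, 29), (40, 39, 1, 12, u, 34, 4)}.
Selection A < C: {(24, 27, 23, 7, p, 26, 26), (24, 27, 23, 7, y, 37, 26), (40, 1, 10, 25, s, 38, 21), (40, 1, 10, 25, s, 38, 23), (40, 1, 10, 25, s, 38, 29), (40, 1, 10, 25, s, 38, 4), (40, 1, 10, 25, u, 34, 21), (40, 1, 10, 25, u, 34, 23), (40, 1, 10, 25, u, 34, 29), (40, 1, 10, 25, u, 34, 4), (40, 32, 31, 21, s, 38, 21), (40, 32, 31, 21, s, 38, 23), (40, 32, 31, 21, s, 38, 29), (40, 32, 31, 21, s, 38, 4), (40, 32, 31, 21, u, 34, 21), (40, 32, 31, 21, u, 34, 23), (40, 32, 31, 21, u, 34, 29), (40, 32, 31, 21, u, 34, 4), (40, 39, 1, 12, s, 38, 21), (40, 39, 1, 12, s, 38, 23), (40, 39, 1, 12, s, 38, 29), (40, 39, 1, 12, s, 38, 4), (40, 39, 1, 12, u, 34, 21), (40, 39, 1, 12, u, 34, 23), (40, 39, 1, 12, u, 34, 29), (40, 39, 1, 12, u, 34, 4)}
Projecting to G, C, E (18 duplicate(s) eliminated): {(24, 26, 27), (24, 37, 27), (40, 34, 1), (40, 34, 32), (40, 34, 39), (40, 38, 1), (40, 38, 32), (40, 38, 39)}

{(24, 26, 27), (24, 37, 27), (40, 34, 1), (40, 34, 32), (40, 34, 39), (40, 38, 1), (40, 38, 32), (40, 38, 39)}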